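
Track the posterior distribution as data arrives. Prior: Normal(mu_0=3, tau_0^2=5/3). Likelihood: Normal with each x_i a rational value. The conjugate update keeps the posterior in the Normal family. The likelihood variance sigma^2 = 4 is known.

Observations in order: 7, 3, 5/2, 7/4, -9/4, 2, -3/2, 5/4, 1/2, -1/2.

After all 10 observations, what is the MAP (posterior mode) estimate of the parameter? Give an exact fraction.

419/248

obs 1: x=7 → posterior Normal(71/17, 20/17)
obs 2: x=3 → posterior Normal(43/11, 10/11)
obs 3: x=5/2 → posterior Normal(197/54, 20/27)
obs 4: x=7/4 → posterior Normal(429/128, 5/8)
obs 5: x=-9/4 → posterior Normal(96/37, 20/37)
obs 6: x=2 → posterior Normal(53/21, 10/21)
obs 7: x=-3/2 → posterior Normal(197/94, 20/47)
obs 8: x=5/4 → posterior Normal(419/208, 5/13)
obs 9: x=1/2 → posterior Normal(143/76, 20/57)
obs 10: x=-1/2 → posterior Normal(419/248, 10/31)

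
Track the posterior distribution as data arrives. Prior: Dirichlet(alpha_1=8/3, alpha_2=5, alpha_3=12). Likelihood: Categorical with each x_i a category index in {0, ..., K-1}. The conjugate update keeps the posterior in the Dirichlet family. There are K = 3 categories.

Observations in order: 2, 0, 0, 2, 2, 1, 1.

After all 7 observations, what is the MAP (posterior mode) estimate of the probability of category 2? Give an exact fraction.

42/71

obs 1: x=2 → posterior Dirichlet(8/3, 5, 13)
obs 2: x=0 → posterior Dirichlet(11/3, 5, 13)
obs 3: x=0 → posterior Dirichlet(14/3, 5, 13)
obs 4: x=2 → posterior Dirichlet(14/3, 5, 14)
obs 5: x=2 → posterior Dirichlet(14/3, 5, 15)
obs 6: x=1 → posterior Dirichlet(14/3, 6, 15)
obs 7: x=1 → posterior Dirichlet(14/3, 7, 15)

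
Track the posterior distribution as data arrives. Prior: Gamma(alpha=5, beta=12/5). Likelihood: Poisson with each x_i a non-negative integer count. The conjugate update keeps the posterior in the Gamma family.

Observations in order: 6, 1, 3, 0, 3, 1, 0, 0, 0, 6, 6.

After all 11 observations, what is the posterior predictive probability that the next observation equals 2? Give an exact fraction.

314499953979908896002443639658872671657390241310617376009325/1224200068815308408414518140473061350041045260740031122767872

obs 1: x=6 → posterior Gamma(11, 17/5)
obs 2: x=1 → posterior Gamma(12, 22/5)
obs 3: x=3 → posterior Gamma(15, 27/5)
obs 4: x=0 → posterior Gamma(15, 32/5)
obs 5: x=3 → posterior Gamma(18, 37/5)
obs 6: x=1 → posterior Gamma(19, 42/5)
obs 7: x=0 → posterior Gamma(19, 47/5)
obs 8: x=0 → posterior Gamma(19, 52/5)
obs 9: x=0 → posterior Gamma(19, 57/5)
obs 10: x=6 → posterior Gamma(25, 62/5)
obs 11: x=6 → posterior Gamma(31, 67/5)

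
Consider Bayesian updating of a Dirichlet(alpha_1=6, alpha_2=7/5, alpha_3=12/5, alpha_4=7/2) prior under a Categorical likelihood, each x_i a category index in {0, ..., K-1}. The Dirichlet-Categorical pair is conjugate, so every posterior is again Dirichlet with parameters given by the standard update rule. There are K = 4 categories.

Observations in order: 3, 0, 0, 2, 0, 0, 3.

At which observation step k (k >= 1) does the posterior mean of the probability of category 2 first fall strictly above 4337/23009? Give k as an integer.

obs 1: x=3 → posterior Dirichlet(6, 7/5, 12/5, 9/2)
obs 2: x=0 → posterior Dirichlet(7, 7/5, 12/5, 9/2)
obs 3: x=0 → posterior Dirichlet(8, 7/5, 12/5, 9/2)
obs 4: x=2 → posterior Dirichlet(8, 7/5, 17/5, 9/2)
obs 5: x=0 → posterior Dirichlet(9, 7/5, 17/5, 9/2)
obs 6: x=0 → posterior Dirichlet(10, 7/5, 17/5, 9/2)
obs 7: x=3 → posterior Dirichlet(10, 7/5, 17/5, 11/2)

k = 4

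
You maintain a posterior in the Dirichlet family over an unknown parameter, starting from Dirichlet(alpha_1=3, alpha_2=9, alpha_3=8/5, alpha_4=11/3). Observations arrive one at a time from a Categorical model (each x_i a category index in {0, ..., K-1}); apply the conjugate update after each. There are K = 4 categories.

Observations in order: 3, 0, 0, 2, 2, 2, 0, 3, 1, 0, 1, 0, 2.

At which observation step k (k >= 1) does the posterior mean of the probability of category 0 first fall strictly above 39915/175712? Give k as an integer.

k = 3

obs 1: x=3 → posterior Dirichlet(3, 9, 8/5, 14/3)
obs 2: x=0 → posterior Dirichlet(4, 9, 8/5, 14/3)
obs 3: x=0 → posterior Dirichlet(5, 9, 8/5, 14/3)
obs 4: x=2 → posterior Dirichlet(5, 9, 13/5, 14/3)
obs 5: x=2 → posterior Dirichlet(5, 9, 18/5, 14/3)
obs 6: x=2 → posterior Dirichlet(5, 9, 23/5, 14/3)
obs 7: x=0 → posterior Dirichlet(6, 9, 23/5, 14/3)
obs 8: x=3 → posterior Dirichlet(6, 9, 23/5, 17/3)
obs 9: x=1 → posterior Dirichlet(6, 10, 23/5, 17/3)
obs 10: x=0 → posterior Dirichlet(7, 10, 23/5, 17/3)
obs 11: x=1 → posterior Dirichlet(7, 11, 23/5, 17/3)
obs 12: x=0 → posterior Dirichlet(8, 11, 23/5, 17/3)
obs 13: x=2 → posterior Dirichlet(8, 11, 28/5, 17/3)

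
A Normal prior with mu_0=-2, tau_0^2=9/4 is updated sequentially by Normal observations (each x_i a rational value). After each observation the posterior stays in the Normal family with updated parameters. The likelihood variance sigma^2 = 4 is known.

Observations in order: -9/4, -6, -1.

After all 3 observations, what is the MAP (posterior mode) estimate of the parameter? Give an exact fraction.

obs 1: x=-9/4 → posterior Normal(-209/100, 36/25)
obs 2: x=-6 → posterior Normal(-25/8, 18/17)
obs 3: x=-1 → posterior Normal(-461/172, 36/43)

-461/172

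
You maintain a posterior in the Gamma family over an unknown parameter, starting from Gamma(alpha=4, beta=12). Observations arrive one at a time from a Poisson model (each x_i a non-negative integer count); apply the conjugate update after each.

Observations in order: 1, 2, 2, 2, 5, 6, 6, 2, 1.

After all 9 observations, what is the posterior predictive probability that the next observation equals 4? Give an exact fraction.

obs 1: x=1 → posterior Gamma(5, 13)
obs 2: x=2 → posterior Gamma(7, 14)
obs 3: x=2 → posterior Gamma(9, 15)
obs 4: x=2 → posterior Gamma(11, 16)
obs 5: x=5 → posterior Gamma(16, 17)
obs 6: x=6 → posterior Gamma(22, 18)
obs 7: x=6 → posterior Gamma(28, 19)
obs 8: x=2 → posterior Gamma(30, 20)
obs 9: x=1 → posterior Gamma(31, 21)

51358076749659655100455408108575327656469267/1097264065457647867501976642996670778662977536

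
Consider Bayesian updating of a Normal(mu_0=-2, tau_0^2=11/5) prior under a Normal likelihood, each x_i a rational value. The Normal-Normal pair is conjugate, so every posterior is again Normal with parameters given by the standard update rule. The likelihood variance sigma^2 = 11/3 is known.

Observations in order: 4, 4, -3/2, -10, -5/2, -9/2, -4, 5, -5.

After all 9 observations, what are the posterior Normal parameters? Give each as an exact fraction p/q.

mu_0=-107/64, tau_0^2=11/32

obs 1: x=4 → posterior Normal(1/4, 11/8)
obs 2: x=4 → posterior Normal(14/11, 1)
obs 3: x=-3/2 → posterior Normal(19/28, 11/14)
obs 4: x=-10 → posterior Normal(-41/34, 11/17)
obs 5: x=-5/2 → posterior Normal(-7/5, 11/20)
obs 6: x=-9/2 → posterior Normal(-83/46, 11/23)
obs 7: x=-4 → posterior Normal(-107/52, 11/26)
obs 8: x=5 → posterior Normal(-77/58, 11/29)
obs 9: x=-5 → posterior Normal(-107/64, 11/32)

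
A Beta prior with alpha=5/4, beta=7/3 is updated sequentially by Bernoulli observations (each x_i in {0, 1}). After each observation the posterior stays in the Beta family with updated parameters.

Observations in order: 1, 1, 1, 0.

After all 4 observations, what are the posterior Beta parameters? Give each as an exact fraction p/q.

alpha=17/4, beta=10/3

obs 1: x=1 → posterior Beta(9/4, 7/3)
obs 2: x=1 → posterior Beta(13/4, 7/3)
obs 3: x=1 → posterior Beta(17/4, 7/3)
obs 4: x=0 → posterior Beta(17/4, 10/3)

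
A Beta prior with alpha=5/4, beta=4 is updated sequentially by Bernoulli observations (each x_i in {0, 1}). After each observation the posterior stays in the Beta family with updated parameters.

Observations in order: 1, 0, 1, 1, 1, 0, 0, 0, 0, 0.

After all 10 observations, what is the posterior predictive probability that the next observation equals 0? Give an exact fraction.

obs 1: x=1 → posterior Beta(9/4, 4)
obs 2: x=0 → posterior Beta(9/4, 5)
obs 3: x=1 → posterior Beta(13/4, 5)
obs 4: x=1 → posterior Beta(17/4, 5)
obs 5: x=1 → posterior Beta(21/4, 5)
obs 6: x=0 → posterior Beta(21/4, 6)
obs 7: x=0 → posterior Beta(21/4, 7)
obs 8: x=0 → posterior Beta(21/4, 8)
obs 9: x=0 → posterior Beta(21/4, 9)
obs 10: x=0 → posterior Beta(21/4, 10)

40/61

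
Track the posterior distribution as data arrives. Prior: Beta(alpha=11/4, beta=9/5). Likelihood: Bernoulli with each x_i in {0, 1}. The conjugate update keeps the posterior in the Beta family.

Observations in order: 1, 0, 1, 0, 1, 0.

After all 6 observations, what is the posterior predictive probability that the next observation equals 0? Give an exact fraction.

96/211

obs 1: x=1 → posterior Beta(15/4, 9/5)
obs 2: x=0 → posterior Beta(15/4, 14/5)
obs 3: x=1 → posterior Beta(19/4, 14/5)
obs 4: x=0 → posterior Beta(19/4, 19/5)
obs 5: x=1 → posterior Beta(23/4, 19/5)
obs 6: x=0 → posterior Beta(23/4, 24/5)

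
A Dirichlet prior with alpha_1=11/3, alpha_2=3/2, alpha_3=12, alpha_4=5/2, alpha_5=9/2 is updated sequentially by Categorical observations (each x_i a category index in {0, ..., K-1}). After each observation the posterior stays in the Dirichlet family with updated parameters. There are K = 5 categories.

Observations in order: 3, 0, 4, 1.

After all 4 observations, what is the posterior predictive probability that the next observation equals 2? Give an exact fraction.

72/169

obs 1: x=3 → posterior Dirichlet(11/3, 3/2, 12, 7/2, 9/2)
obs 2: x=0 → posterior Dirichlet(14/3, 3/2, 12, 7/2, 9/2)
obs 3: x=4 → posterior Dirichlet(14/3, 3/2, 12, 7/2, 11/2)
obs 4: x=1 → posterior Dirichlet(14/3, 5/2, 12, 7/2, 11/2)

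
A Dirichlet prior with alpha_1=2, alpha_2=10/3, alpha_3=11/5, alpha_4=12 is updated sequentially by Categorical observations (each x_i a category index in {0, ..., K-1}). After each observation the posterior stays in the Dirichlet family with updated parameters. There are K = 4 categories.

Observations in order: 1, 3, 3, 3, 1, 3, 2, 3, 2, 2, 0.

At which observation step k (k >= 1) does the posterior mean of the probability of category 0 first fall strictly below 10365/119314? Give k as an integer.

k = 4

obs 1: x=1 → posterior Dirichlet(2, 13/3, 11/5, 12)
obs 2: x=3 → posterior Dirichlet(2, 13/3, 11/5, 13)
obs 3: x=3 → posterior Dirichlet(2, 13/3, 11/5, 14)
obs 4: x=3 → posterior Dirichlet(2, 13/3, 11/5, 15)
obs 5: x=1 → posterior Dirichlet(2, 16/3, 11/5, 15)
obs 6: x=3 → posterior Dirichlet(2, 16/3, 11/5, 16)
obs 7: x=2 → posterior Dirichlet(2, 16/3, 16/5, 16)
obs 8: x=3 → posterior Dirichlet(2, 16/3, 16/5, 17)
obs 9: x=2 → posterior Dirichlet(2, 16/3, 21/5, 17)
obs 10: x=2 → posterior Dirichlet(2, 16/3, 26/5, 17)
obs 11: x=0 → posterior Dirichlet(3, 16/3, 26/5, 17)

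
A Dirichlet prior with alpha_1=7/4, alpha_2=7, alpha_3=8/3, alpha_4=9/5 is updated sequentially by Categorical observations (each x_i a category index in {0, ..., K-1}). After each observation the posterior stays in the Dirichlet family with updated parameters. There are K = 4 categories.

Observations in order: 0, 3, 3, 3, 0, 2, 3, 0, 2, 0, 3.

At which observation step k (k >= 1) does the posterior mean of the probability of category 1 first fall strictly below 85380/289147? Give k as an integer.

k = 11

obs 1: x=0 → posterior Dirichlet(11/4, 7, 8/3, 9/5)
obs 2: x=3 → posterior Dirichlet(11/4, 7, 8/3, 14/5)
obs 3: x=3 → posterior Dirichlet(11/4, 7, 8/3, 19/5)
obs 4: x=3 → posterior Dirichlet(11/4, 7, 8/3, 24/5)
obs 5: x=0 → posterior Dirichlet(15/4, 7, 8/3, 24/5)
obs 6: x=2 → posterior Dirichlet(15/4, 7, 11/3, 24/5)
obs 7: x=3 → posterior Dirichlet(15/4, 7, 11/3, 29/5)
obs 8: x=0 → posterior Dirichlet(19/4, 7, 11/3, 29/5)
obs 9: x=2 → posterior Dirichlet(19/4, 7, 14/3, 29/5)
obs 10: x=0 → posterior Dirichlet(23/4, 7, 14/3, 29/5)
obs 11: x=3 → posterior Dirichlet(23/4, 7, 14/3, 34/5)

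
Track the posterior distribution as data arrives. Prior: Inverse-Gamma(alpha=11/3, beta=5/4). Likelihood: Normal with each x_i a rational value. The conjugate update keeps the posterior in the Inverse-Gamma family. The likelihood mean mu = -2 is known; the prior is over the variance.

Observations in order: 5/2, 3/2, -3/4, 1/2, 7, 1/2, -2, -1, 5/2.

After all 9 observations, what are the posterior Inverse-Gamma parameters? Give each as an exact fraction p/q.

obs 1: x=5/2 → posterior Inverse-Gamma(25/6, 91/8)
obs 2: x=3/2 → posterior Inverse-Gamma(14/3, 35/2)
obs 3: x=-3/4 → posterior Inverse-Gamma(31/6, 585/32)
obs 4: x=1/2 → posterior Inverse-Gamma(17/3, 685/32)
obs 5: x=7 → posterior Inverse-Gamma(37/6, 1981/32)
obs 6: x=1/2 → posterior Inverse-Gamma(20/3, 2081/32)
obs 7: x=-2 → posterior Inverse-Gamma(43/6, 2081/32)
obs 8: x=-1 → posterior Inverse-Gamma(23/3, 2097/32)
obs 9: x=5/2 → posterior Inverse-Gamma(49/6, 2421/32)

alpha=49/6, beta=2421/32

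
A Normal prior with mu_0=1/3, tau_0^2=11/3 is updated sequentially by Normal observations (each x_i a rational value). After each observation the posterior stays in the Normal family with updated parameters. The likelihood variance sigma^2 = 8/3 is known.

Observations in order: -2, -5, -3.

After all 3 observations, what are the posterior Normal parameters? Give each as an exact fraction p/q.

obs 1: x=-2 → posterior Normal(-58/57, 88/57)
obs 2: x=-5 → posterior Normal(-223/90, 44/45)
obs 3: x=-3 → posterior Normal(-322/123, 88/123)

mu_0=-322/123, tau_0^2=88/123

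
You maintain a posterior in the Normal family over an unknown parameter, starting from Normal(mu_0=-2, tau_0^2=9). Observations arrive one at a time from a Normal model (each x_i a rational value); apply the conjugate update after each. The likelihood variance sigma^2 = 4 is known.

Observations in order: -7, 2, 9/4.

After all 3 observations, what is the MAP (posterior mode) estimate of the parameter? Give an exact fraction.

-131/124

obs 1: x=-7 → posterior Normal(-71/13, 36/13)
obs 2: x=2 → posterior Normal(-53/22, 18/11)
obs 3: x=9/4 → posterior Normal(-131/124, 36/31)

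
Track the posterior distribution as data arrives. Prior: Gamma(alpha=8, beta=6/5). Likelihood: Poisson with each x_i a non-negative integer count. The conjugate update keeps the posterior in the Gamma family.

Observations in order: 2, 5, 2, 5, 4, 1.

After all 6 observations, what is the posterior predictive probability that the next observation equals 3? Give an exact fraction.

478460485632712156169585200211045745791336448000/2418330769289520463963038742566759257517431737201

obs 1: x=2 → posterior Gamma(10, 11/5)
obs 2: x=5 → posterior Gamma(15, 16/5)
obs 3: x=2 → posterior Gamma(17, 21/5)
obs 4: x=5 → posterior Gamma(22, 26/5)
obs 5: x=4 → posterior Gamma(26, 31/5)
obs 6: x=1 → posterior Gamma(27, 36/5)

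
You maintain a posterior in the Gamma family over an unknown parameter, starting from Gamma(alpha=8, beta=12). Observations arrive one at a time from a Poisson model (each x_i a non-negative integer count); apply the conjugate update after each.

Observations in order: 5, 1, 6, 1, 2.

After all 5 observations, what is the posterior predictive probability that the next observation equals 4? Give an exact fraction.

obs 1: x=5 → posterior Gamma(13, 13)
obs 2: x=1 → posterior Gamma(14, 14)
obs 3: x=6 → posterior Gamma(20, 15)
obs 4: x=1 → posterior Gamma(21, 16)
obs 5: x=2 → posterior Gamma(23, 17)

149257577533924940424129016204675/3902362792172782952314275958358016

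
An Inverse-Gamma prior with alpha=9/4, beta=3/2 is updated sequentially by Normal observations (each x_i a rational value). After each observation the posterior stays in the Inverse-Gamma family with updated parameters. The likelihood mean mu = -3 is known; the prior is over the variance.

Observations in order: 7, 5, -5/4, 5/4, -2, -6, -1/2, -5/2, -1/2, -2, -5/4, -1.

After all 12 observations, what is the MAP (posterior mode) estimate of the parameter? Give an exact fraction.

obs 1: x=7 → posterior Inverse-Gamma(11/4, 103/2)
obs 2: x=5 → posterior Inverse-Gamma(13/4, 167/2)
obs 3: x=-5/4 → posterior Inverse-Gamma(15/4, 2721/32)
obs 4: x=5/4 → posterior Inverse-Gamma(17/4, 1505/16)
obs 5: x=-2 → posterior Inverse-Gamma(19/4, 1513/16)
obs 6: x=-6 → posterior Inverse-Gamma(21/4, 1585/16)
obs 7: x=-1/2 → posterior Inverse-Gamma(23/4, 1635/16)
obs 8: x=-5/2 → posterior Inverse-Gamma(25/4, 1637/16)
obs 9: x=-1/2 → posterior Inverse-Gamma(27/4, 1687/16)
obs 10: x=-2 → posterior Inverse-Gamma(29/4, 1695/16)
obs 11: x=-5/4 → posterior Inverse-Gamma(31/4, 3439/32)
obs 12: x=-1 → posterior Inverse-Gamma(33/4, 3503/32)

3503/296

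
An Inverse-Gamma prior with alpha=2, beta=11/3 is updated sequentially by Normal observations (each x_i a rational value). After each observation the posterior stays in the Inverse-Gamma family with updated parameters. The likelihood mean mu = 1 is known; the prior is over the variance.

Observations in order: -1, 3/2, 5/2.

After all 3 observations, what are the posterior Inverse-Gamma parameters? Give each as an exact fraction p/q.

obs 1: x=-1 → posterior Inverse-Gamma(5/2, 17/3)
obs 2: x=3/2 → posterior Inverse-Gamma(3, 139/24)
obs 3: x=5/2 → posterior Inverse-Gamma(7/2, 83/12)

alpha=7/2, beta=83/12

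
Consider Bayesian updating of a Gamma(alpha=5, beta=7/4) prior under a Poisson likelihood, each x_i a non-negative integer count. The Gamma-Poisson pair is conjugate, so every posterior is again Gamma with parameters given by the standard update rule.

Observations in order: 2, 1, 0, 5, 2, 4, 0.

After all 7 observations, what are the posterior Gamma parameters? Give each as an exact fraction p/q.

obs 1: x=2 → posterior Gamma(7, 11/4)
obs 2: x=1 → posterior Gamma(8, 15/4)
obs 3: x=0 → posterior Gamma(8, 19/4)
obs 4: x=5 → posterior Gamma(13, 23/4)
obs 5: x=2 → posterior Gamma(15, 27/4)
obs 6: x=4 → posterior Gamma(19, 31/4)
obs 7: x=0 → posterior Gamma(19, 35/4)

alpha=19, beta=35/4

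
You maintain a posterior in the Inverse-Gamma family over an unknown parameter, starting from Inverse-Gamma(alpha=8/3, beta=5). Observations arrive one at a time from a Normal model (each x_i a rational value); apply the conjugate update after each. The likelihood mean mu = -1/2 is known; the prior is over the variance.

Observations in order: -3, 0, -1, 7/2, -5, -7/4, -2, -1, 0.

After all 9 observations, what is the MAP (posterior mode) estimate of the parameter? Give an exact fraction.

obs 1: x=-3 → posterior Inverse-Gamma(19/6, 65/8)
obs 2: x=0 → posterior Inverse-Gamma(11/3, 33/4)
obs 3: x=-1 → posterior Inverse-Gamma(25/6, 67/8)
obs 4: x=7/2 → posterior Inverse-Gamma(14/3, 131/8)
obs 5: x=-5 → posterior Inverse-Gamma(31/6, 53/2)
obs 6: x=-7/4 → posterior Inverse-Gamma(17/3, 873/32)
obs 7: x=-2 → posterior Inverse-Gamma(37/6, 909/32)
obs 8: x=-1 → posterior Inverse-Gamma(20/3, 913/32)
obs 9: x=0 → posterior Inverse-Gamma(43/6, 917/32)

393/112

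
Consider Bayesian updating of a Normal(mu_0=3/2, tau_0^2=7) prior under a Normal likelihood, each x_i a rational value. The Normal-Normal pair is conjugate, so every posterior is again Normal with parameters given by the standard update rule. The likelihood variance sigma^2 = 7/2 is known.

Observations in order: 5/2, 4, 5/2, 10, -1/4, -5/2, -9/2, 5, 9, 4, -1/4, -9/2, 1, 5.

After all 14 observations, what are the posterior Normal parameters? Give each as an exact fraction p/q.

obs 1: x=5/2 → posterior Normal(13/6, 7/3)
obs 2: x=4 → posterior Normal(29/10, 7/5)
obs 3: x=5/2 → posterior Normal(39/14, 1)
obs 4: x=10 → posterior Normal(79/18, 7/9)
obs 5: x=-1/4 → posterior Normal(39/11, 7/11)
obs 6: x=-5/2 → posterior Normal(34/13, 7/13)
obs 7: x=-9/2 → posterior Normal(5/3, 7/15)
obs 8: x=5 → posterior Normal(35/17, 7/17)
obs 9: x=9 → posterior Normal(53/19, 7/19)
obs 10: x=4 → posterior Normal(61/21, 1/3)
obs 11: x=-1/4 → posterior Normal(121/46, 7/23)
obs 12: x=-9/2 → posterior Normal(103/50, 7/25)
obs 13: x=1 → posterior Normal(107/54, 7/27)
obs 14: x=5 → posterior Normal(127/58, 7/29)

mu_0=127/58, tau_0^2=7/29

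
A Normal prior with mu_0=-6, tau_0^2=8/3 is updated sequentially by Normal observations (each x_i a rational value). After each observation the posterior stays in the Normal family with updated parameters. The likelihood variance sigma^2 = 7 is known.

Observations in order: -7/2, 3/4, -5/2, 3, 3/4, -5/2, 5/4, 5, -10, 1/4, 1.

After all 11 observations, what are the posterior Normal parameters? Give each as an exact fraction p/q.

mu_0=-178/109, tau_0^2=56/109

obs 1: x=-7/2 → posterior Normal(-154/29, 56/29)
obs 2: x=3/4 → posterior Normal(-4, 56/37)
obs 3: x=-5/2 → posterior Normal(-56/15, 56/45)
obs 4: x=3 → posterior Normal(-144/53, 56/53)
obs 5: x=3/4 → posterior Normal(-138/61, 56/61)
obs 6: x=-5/2 → posterior Normal(-158/69, 56/69)
obs 7: x=5/4 → posterior Normal(-148/77, 8/11)
obs 8: x=5 → posterior Normal(-108/85, 56/85)
obs 9: x=-10 → posterior Normal(-188/93, 56/93)
obs 10: x=1/4 → posterior Normal(-186/101, 56/101)
obs 11: x=1 → posterior Normal(-178/109, 56/109)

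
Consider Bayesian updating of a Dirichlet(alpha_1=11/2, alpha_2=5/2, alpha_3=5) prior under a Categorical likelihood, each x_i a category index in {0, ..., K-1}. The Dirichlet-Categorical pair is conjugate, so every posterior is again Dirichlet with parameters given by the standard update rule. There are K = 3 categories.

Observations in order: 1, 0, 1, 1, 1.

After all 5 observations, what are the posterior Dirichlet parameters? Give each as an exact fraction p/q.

obs 1: x=1 → posterior Dirichlet(11/2, 7/2, 5)
obs 2: x=0 → posterior Dirichlet(13/2, 7/2, 5)
obs 3: x=1 → posterior Dirichlet(13/2, 9/2, 5)
obs 4: x=1 → posterior Dirichlet(13/2, 11/2, 5)
obs 5: x=1 → posterior Dirichlet(13/2, 13/2, 5)

alpha_1=13/2, alpha_2=13/2, alpha_3=5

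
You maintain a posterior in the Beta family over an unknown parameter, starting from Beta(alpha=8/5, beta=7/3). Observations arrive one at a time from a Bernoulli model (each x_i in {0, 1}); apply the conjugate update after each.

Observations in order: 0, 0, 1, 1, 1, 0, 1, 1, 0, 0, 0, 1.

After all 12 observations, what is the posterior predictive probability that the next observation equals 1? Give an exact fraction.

obs 1: x=0 → posterior Beta(8/5, 10/3)
obs 2: x=0 → posterior Beta(8/5, 13/3)
obs 3: x=1 → posterior Beta(13/5, 13/3)
obs 4: x=1 → posterior Beta(18/5, 13/3)
obs 5: x=1 → posterior Beta(23/5, 13/3)
obs 6: x=0 → posterior Beta(23/5, 16/3)
obs 7: x=1 → posterior Beta(28/5, 16/3)
obs 8: x=1 → posterior Beta(33/5, 16/3)
obs 9: x=0 → posterior Beta(33/5, 19/3)
obs 10: x=0 → posterior Beta(33/5, 22/3)
obs 11: x=0 → posterior Beta(33/5, 25/3)
obs 12: x=1 → posterior Beta(38/5, 25/3)

114/239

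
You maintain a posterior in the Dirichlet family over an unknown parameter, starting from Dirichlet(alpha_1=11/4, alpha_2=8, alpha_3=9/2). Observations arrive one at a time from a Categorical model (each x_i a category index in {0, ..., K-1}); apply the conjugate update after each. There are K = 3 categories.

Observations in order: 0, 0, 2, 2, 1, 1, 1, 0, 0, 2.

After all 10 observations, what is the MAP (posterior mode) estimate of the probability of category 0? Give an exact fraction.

23/89

obs 1: x=0 → posterior Dirichlet(15/4, 8, 9/2)
obs 2: x=0 → posterior Dirichlet(19/4, 8, 9/2)
obs 3: x=2 → posterior Dirichlet(19/4, 8, 11/2)
obs 4: x=2 → posterior Dirichlet(19/4, 8, 13/2)
obs 5: x=1 → posterior Dirichlet(19/4, 9, 13/2)
obs 6: x=1 → posterior Dirichlet(19/4, 10, 13/2)
obs 7: x=1 → posterior Dirichlet(19/4, 11, 13/2)
obs 8: x=0 → posterior Dirichlet(23/4, 11, 13/2)
obs 9: x=0 → posterior Dirichlet(27/4, 11, 13/2)
obs 10: x=2 → posterior Dirichlet(27/4, 11, 15/2)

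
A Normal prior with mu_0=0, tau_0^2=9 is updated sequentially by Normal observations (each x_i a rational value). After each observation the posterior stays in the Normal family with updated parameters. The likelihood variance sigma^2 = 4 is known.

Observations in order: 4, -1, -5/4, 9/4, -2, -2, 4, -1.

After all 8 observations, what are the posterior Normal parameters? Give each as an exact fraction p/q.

mu_0=27/76, tau_0^2=9/19

obs 1: x=4 → posterior Normal(36/13, 36/13)
obs 2: x=-1 → posterior Normal(27/22, 18/11)
obs 3: x=-5/4 → posterior Normal(63/124, 36/31)
obs 4: x=9/4 → posterior Normal(9/10, 9/10)
obs 5: x=-2 → posterior Normal(18/49, 36/49)
obs 6: x=-2 → posterior Normal(0, 18/29)
obs 7: x=4 → posterior Normal(36/67, 36/67)
obs 8: x=-1 → posterior Normal(27/76, 9/19)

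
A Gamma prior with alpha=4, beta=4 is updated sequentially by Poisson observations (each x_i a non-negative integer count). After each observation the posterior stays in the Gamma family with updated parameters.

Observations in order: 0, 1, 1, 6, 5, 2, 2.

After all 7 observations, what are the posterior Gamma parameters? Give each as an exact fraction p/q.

alpha=21, beta=11

obs 1: x=0 → posterior Gamma(4, 5)
obs 2: x=1 → posterior Gamma(5, 6)
obs 3: x=1 → posterior Gamma(6, 7)
obs 4: x=6 → posterior Gamma(12, 8)
obs 5: x=5 → posterior Gamma(17, 9)
obs 6: x=2 → posterior Gamma(19, 10)
obs 7: x=2 → posterior Gamma(21, 11)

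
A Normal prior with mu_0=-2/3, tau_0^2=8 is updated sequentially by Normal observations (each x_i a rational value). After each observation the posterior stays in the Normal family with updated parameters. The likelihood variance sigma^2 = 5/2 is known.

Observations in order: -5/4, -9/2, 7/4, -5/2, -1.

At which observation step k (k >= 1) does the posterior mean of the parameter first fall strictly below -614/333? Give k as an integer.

k = 2

obs 1: x=-5/4 → posterior Normal(-10/9, 40/21)
obs 2: x=-9/2 → posterior Normal(-286/111, 40/37)
obs 3: x=7/4 → posterior Normal(-202/159, 40/53)
obs 4: x=-5/2 → posterior Normal(-14/9, 40/69)
obs 5: x=-1 → posterior Normal(-74/51, 8/17)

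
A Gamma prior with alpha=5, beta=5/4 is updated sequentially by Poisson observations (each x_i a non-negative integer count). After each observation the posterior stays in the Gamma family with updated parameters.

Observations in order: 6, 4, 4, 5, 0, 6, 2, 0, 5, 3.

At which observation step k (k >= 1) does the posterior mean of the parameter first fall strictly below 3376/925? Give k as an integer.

k = 8

obs 1: x=6 → posterior Gamma(11, 9/4)
obs 2: x=4 → posterior Gamma(15, 13/4)
obs 3: x=4 → posterior Gamma(19, 17/4)
obs 4: x=5 → posterior Gamma(24, 21/4)
obs 5: x=0 → posterior Gamma(24, 25/4)
obs 6: x=6 → posterior Gamma(30, 29/4)
obs 7: x=2 → posterior Gamma(32, 33/4)
obs 8: x=0 → posterior Gamma(32, 37/4)
obs 9: x=5 → posterior Gamma(37, 41/4)
obs 10: x=3 → posterior Gamma(40, 45/4)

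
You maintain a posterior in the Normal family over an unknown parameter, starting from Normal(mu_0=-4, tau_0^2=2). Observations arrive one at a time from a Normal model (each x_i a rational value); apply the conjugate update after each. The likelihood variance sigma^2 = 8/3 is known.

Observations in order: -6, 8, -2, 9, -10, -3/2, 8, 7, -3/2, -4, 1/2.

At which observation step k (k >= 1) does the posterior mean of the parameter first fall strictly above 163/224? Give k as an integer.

k = 8

obs 1: x=-6 → posterior Normal(-34/7, 8/7)
obs 2: x=8 → posterior Normal(-1, 4/5)
obs 3: x=-2 → posterior Normal(-16/13, 8/13)
obs 4: x=9 → posterior Normal(11/16, 1/2)
obs 5: x=-10 → posterior Normal(-1, 8/19)
obs 6: x=-3/2 → posterior Normal(-47/44, 4/11)
obs 7: x=8 → posterior Normal(1/50, 8/25)
obs 8: x=7 → posterior Normal(43/56, 2/7)
obs 9: x=-3/2 → posterior Normal(17/31, 8/31)
obs 10: x=-4 → posterior Normal(5/34, 4/17)
obs 11: x=1/2 → posterior Normal(13/74, 8/37)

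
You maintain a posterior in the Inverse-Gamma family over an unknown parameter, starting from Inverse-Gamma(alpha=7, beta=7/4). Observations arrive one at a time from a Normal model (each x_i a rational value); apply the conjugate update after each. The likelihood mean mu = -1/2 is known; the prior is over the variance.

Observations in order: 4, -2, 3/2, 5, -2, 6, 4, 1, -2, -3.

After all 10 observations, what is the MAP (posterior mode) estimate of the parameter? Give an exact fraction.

543/104

obs 1: x=4 → posterior Inverse-Gamma(15/2, 95/8)
obs 2: x=-2 → posterior Inverse-Gamma(8, 13)
obs 3: x=3/2 → posterior Inverse-Gamma(17/2, 15)
obs 4: x=5 → posterior Inverse-Gamma(9, 241/8)
obs 5: x=-2 → posterior Inverse-Gamma(19/2, 125/4)
obs 6: x=6 → posterior Inverse-Gamma(10, 419/8)
obs 7: x=4 → posterior Inverse-Gamma(21/2, 125/2)
obs 8: x=1 → posterior Inverse-Gamma(11, 509/8)
obs 9: x=-2 → posterior Inverse-Gamma(23/2, 259/4)
obs 10: x=-3 → posterior Inverse-Gamma(12, 543/8)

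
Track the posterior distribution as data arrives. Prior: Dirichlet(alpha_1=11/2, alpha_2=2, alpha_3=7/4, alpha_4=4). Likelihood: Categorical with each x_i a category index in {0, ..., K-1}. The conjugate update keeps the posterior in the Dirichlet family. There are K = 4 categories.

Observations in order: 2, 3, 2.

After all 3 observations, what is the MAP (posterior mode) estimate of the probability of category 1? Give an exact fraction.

4/49

obs 1: x=2 → posterior Dirichlet(11/2, 2, 11/4, 4)
obs 2: x=3 → posterior Dirichlet(11/2, 2, 11/4, 5)
obs 3: x=2 → posterior Dirichlet(11/2, 2, 15/4, 5)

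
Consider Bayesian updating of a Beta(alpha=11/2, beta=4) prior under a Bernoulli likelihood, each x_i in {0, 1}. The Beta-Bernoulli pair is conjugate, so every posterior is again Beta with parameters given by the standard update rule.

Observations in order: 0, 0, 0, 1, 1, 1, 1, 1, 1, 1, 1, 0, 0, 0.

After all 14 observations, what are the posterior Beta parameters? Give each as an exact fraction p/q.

alpha=27/2, beta=10

obs 1: x=0 → posterior Beta(11/2, 5)
obs 2: x=0 → posterior Beta(11/2, 6)
obs 3: x=0 → posterior Beta(11/2, 7)
obs 4: x=1 → posterior Beta(13/2, 7)
obs 5: x=1 → posterior Beta(15/2, 7)
obs 6: x=1 → posterior Beta(17/2, 7)
obs 7: x=1 → posterior Beta(19/2, 7)
obs 8: x=1 → posterior Beta(21/2, 7)
obs 9: x=1 → posterior Beta(23/2, 7)
obs 10: x=1 → posterior Beta(25/2, 7)
obs 11: x=1 → posterior Beta(27/2, 7)
obs 12: x=0 → posterior Beta(27/2, 8)
obs 13: x=0 → posterior Beta(27/2, 9)
obs 14: x=0 → posterior Beta(27/2, 10)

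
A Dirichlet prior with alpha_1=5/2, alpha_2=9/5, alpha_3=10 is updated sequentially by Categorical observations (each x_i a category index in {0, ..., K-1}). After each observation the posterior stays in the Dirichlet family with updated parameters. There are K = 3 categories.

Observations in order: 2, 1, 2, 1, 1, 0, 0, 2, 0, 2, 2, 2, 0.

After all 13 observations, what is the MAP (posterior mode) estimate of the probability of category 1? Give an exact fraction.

obs 1: x=2 → posterior Dirichlet(5/2, 9/5, 11)
obs 2: x=1 → posterior Dirichlet(5/2, 14/5, 11)
obs 3: x=2 → posterior Dirichlet(5/2, 14/5, 12)
obs 4: x=1 → posterior Dirichlet(5/2, 19/5, 12)
obs 5: x=1 → posterior Dirichlet(5/2, 24/5, 12)
obs 6: x=0 → posterior Dirichlet(7/2, 24/5, 12)
obs 7: x=0 → posterior Dirichlet(9/2, 24/5, 12)
obs 8: x=2 → posterior Dirichlet(9/2, 24/5, 13)
obs 9: x=0 → posterior Dirichlet(11/2, 24/5, 13)
obs 10: x=2 → posterior Dirichlet(11/2, 24/5, 14)
obs 11: x=2 → posterior Dirichlet(11/2, 24/5, 15)
obs 12: x=2 → posterior Dirichlet(11/2, 24/5, 16)
obs 13: x=0 → posterior Dirichlet(13/2, 24/5, 16)

38/243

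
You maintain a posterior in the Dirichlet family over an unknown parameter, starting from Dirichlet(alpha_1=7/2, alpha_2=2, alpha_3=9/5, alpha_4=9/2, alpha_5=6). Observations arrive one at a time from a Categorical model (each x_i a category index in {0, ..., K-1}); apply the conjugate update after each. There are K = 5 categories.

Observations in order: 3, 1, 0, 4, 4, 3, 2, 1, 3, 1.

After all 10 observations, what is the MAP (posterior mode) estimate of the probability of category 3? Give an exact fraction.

obs 1: x=3 → posterior Dirichlet(7/2, 2, 9/5, 11/2, 6)
obs 2: x=1 → posterior Dirichlet(7/2, 3, 9/5, 11/2, 6)
obs 3: x=0 → posterior Dirichlet(9/2, 3, 9/5, 11/2, 6)
obs 4: x=4 → posterior Dirichlet(9/2, 3, 9/5, 11/2, 7)
obs 5: x=4 → posterior Dirichlet(9/2, 3, 9/5, 11/2, 8)
obs 6: x=3 → posterior Dirichlet(9/2, 3, 9/5, 13/2, 8)
obs 7: x=2 → posterior Dirichlet(9/2, 3, 14/5, 13/2, 8)
obs 8: x=1 → posterior Dirichlet(9/2, 4, 14/5, 13/2, 8)
obs 9: x=3 → posterior Dirichlet(9/2, 4, 14/5, 15/2, 8)
obs 10: x=1 → posterior Dirichlet(9/2, 5, 14/5, 15/2, 8)

65/228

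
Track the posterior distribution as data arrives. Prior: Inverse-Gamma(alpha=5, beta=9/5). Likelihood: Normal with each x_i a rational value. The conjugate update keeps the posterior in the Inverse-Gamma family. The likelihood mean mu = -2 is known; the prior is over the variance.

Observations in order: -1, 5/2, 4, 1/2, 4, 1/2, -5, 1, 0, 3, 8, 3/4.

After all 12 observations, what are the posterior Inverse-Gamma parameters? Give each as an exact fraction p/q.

alpha=11, beta=21113/160

obs 1: x=-1 → posterior Inverse-Gamma(11/2, 23/10)
obs 2: x=5/2 → posterior Inverse-Gamma(6, 497/40)
obs 3: x=4 → posterior Inverse-Gamma(13/2, 1217/40)
obs 4: x=1/2 → posterior Inverse-Gamma(7, 671/20)
obs 5: x=4 → posterior Inverse-Gamma(15/2, 1031/20)
obs 6: x=1/2 → posterior Inverse-Gamma(8, 2187/40)
obs 7: x=-5 → posterior Inverse-Gamma(17/2, 2367/40)
obs 8: x=1 → posterior Inverse-Gamma(9, 2547/40)
obs 9: x=0 → posterior Inverse-Gamma(19/2, 2627/40)
obs 10: x=3 → posterior Inverse-Gamma(10, 3127/40)
obs 11: x=8 → posterior Inverse-Gamma(21/2, 5127/40)
obs 12: x=3/4 → posterior Inverse-Gamma(11, 21113/160)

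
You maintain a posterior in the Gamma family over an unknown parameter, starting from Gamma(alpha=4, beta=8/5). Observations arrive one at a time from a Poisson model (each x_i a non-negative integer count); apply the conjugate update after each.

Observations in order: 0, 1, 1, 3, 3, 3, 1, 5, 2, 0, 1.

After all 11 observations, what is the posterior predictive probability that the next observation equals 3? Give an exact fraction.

obs 1: x=0 → posterior Gamma(4, 13/5)
obs 2: x=1 → posterior Gamma(5, 18/5)
obs 3: x=1 → posterior Gamma(6, 23/5)
obs 4: x=3 → posterior Gamma(9, 28/5)
obs 5: x=3 → posterior Gamma(12, 33/5)
obs 6: x=3 → posterior Gamma(15, 38/5)
obs 7: x=1 → posterior Gamma(16, 43/5)
obs 8: x=5 → posterior Gamma(21, 48/5)
obs 9: x=2 → posterior Gamma(23, 53/5)
obs 10: x=0 → posterior Gamma(23, 58/5)
obs 11: x=1 → posterior Gamma(24, 63/5)

620821231367800624726873070144516964889384040625/3755352044540230888371719297605056404846547042304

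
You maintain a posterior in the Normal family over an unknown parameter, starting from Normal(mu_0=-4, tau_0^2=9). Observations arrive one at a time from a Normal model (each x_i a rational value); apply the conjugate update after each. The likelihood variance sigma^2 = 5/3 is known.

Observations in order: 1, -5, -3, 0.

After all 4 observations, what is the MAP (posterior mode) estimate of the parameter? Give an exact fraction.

obs 1: x=1 → posterior Normal(7/32, 45/32)
obs 2: x=-5 → posterior Normal(-128/59, 45/59)
obs 3: x=-3 → posterior Normal(-209/86, 45/86)
obs 4: x=0 → posterior Normal(-209/113, 45/113)

-209/113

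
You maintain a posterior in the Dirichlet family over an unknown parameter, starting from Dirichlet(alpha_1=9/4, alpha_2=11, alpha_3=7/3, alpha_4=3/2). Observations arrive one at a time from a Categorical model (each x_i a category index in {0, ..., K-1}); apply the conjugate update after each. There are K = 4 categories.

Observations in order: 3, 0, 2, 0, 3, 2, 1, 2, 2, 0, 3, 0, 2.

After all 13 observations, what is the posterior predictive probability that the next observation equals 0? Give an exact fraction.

obs 1: x=3 → posterior Dirichlet(9/4, 11, 7/3, 5/2)
obs 2: x=0 → posterior Dirichlet(13/4, 11, 7/3, 5/2)
obs 3: x=2 → posterior Dirichlet(13/4, 11, 10/3, 5/2)
obs 4: x=0 → posterior Dirichlet(17/4, 11, 10/3, 5/2)
obs 5: x=3 → posterior Dirichlet(17/4, 11, 10/3, 7/2)
obs 6: x=2 → posterior Dirichlet(17/4, 11, 13/3, 7/2)
obs 7: x=1 → posterior Dirichlet(17/4, 12, 13/3, 7/2)
obs 8: x=2 → posterior Dirichlet(17/4, 12, 16/3, 7/2)
obs 9: x=2 → posterior Dirichlet(17/4, 12, 19/3, 7/2)
obs 10: x=0 → posterior Dirichlet(21/4, 12, 19/3, 7/2)
obs 11: x=3 → posterior Dirichlet(21/4, 12, 19/3, 9/2)
obs 12: x=0 → posterior Dirichlet(25/4, 12, 19/3, 9/2)
obs 13: x=2 → posterior Dirichlet(25/4, 12, 22/3, 9/2)

75/361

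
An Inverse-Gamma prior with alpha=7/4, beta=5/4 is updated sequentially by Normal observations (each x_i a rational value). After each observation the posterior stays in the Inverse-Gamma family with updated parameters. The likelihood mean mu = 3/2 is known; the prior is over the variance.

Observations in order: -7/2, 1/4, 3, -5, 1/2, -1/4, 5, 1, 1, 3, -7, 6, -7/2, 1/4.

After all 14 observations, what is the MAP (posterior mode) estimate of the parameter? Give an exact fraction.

1129/104

obs 1: x=-7/2 → posterior Inverse-Gamma(9/4, 55/4)
obs 2: x=1/4 → posterior Inverse-Gamma(11/4, 465/32)
obs 3: x=3 → posterior Inverse-Gamma(13/4, 501/32)
obs 4: x=-5 → posterior Inverse-Gamma(15/4, 1177/32)
obs 5: x=1/2 → posterior Inverse-Gamma(17/4, 1193/32)
obs 6: x=-1/4 → posterior Inverse-Gamma(19/4, 621/16)
obs 7: x=5 → posterior Inverse-Gamma(21/4, 719/16)
obs 8: x=1 → posterior Inverse-Gamma(23/4, 721/16)
obs 9: x=1 → posterior Inverse-Gamma(25/4, 723/16)
obs 10: x=3 → posterior Inverse-Gamma(27/4, 741/16)
obs 11: x=-7 → posterior Inverse-Gamma(29/4, 1319/16)
obs 12: x=6 → posterior Inverse-Gamma(31/4, 1481/16)
obs 13: x=-7/2 → posterior Inverse-Gamma(33/4, 1681/16)
obs 14: x=1/4 → posterior Inverse-Gamma(35/4, 3387/32)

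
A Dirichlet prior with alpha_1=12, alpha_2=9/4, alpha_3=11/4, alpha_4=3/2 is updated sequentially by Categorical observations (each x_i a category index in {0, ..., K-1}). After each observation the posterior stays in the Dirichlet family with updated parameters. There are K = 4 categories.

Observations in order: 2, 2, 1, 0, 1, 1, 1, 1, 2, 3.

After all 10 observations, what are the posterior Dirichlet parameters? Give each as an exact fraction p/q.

alpha_1=13, alpha_2=29/4, alpha_3=23/4, alpha_4=5/2

obs 1: x=2 → posterior Dirichlet(12, 9/4, 15/4, 3/2)
obs 2: x=2 → posterior Dirichlet(12, 9/4, 19/4, 3/2)
obs 3: x=1 → posterior Dirichlet(12, 13/4, 19/4, 3/2)
obs 4: x=0 → posterior Dirichlet(13, 13/4, 19/4, 3/2)
obs 5: x=1 → posterior Dirichlet(13, 17/4, 19/4, 3/2)
obs 6: x=1 → posterior Dirichlet(13, 21/4, 19/4, 3/2)
obs 7: x=1 → posterior Dirichlet(13, 25/4, 19/4, 3/2)
obs 8: x=1 → posterior Dirichlet(13, 29/4, 19/4, 3/2)
obs 9: x=2 → posterior Dirichlet(13, 29/4, 23/4, 3/2)
obs 10: x=3 → posterior Dirichlet(13, 29/4, 23/4, 5/2)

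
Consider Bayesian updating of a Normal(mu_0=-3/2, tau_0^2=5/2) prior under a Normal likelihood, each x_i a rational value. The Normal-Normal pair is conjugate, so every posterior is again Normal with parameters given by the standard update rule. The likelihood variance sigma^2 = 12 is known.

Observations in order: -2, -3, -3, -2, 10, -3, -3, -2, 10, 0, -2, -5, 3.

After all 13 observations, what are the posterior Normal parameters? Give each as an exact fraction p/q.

obs 1: x=-2 → posterior Normal(-46/29, 60/29)
obs 2: x=-3 → posterior Normal(-61/34, 30/17)
obs 3: x=-3 → posterior Normal(-76/39, 20/13)
obs 4: x=-2 → posterior Normal(-43/22, 15/11)
obs 5: x=10 → posterior Normal(-36/49, 60/49)
obs 6: x=-3 → posterior Normal(-17/18, 10/9)
obs 7: x=-3 → posterior Normal(-66/59, 60/59)
obs 8: x=-2 → posterior Normal(-19/16, 15/16)
obs 9: x=10 → posterior Normal(-26/69, 20/23)
obs 10: x=0 → posterior Normal(-13/37, 30/37)
obs 11: x=-2 → posterior Normal(-36/79, 60/79)
obs 12: x=-5 → posterior Normal(-61/84, 5/7)
obs 13: x=3 → posterior Normal(-46/89, 60/89)

mu_0=-46/89, tau_0^2=60/89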